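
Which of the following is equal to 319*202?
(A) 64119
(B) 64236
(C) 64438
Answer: C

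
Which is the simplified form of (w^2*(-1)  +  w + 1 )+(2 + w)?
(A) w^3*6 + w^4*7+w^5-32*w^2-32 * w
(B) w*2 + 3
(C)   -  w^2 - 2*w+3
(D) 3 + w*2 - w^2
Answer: D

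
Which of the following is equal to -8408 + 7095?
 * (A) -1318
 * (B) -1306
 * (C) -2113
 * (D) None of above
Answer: D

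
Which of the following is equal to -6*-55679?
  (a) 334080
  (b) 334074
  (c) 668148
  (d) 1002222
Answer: b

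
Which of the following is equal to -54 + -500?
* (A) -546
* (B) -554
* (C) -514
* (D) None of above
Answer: B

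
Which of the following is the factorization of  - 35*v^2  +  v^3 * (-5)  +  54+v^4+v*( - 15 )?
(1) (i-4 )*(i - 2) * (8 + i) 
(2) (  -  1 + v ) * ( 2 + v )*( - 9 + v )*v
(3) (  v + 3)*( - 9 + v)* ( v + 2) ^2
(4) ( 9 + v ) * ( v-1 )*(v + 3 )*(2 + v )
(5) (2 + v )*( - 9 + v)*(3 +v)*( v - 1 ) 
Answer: 5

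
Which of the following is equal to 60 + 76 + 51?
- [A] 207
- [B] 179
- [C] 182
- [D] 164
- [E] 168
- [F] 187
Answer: F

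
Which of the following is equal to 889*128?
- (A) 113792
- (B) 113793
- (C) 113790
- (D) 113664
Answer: A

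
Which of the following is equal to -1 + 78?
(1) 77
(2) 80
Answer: 1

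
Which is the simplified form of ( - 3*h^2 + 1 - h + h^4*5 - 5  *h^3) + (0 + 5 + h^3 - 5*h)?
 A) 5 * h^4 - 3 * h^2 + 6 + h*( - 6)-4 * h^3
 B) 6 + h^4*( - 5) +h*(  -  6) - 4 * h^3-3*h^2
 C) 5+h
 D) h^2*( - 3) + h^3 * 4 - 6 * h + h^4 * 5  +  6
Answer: A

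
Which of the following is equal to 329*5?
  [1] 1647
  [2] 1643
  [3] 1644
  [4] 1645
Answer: 4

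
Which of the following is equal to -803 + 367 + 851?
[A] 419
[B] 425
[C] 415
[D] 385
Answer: C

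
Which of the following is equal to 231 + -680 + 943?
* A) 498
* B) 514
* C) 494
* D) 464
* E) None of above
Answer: C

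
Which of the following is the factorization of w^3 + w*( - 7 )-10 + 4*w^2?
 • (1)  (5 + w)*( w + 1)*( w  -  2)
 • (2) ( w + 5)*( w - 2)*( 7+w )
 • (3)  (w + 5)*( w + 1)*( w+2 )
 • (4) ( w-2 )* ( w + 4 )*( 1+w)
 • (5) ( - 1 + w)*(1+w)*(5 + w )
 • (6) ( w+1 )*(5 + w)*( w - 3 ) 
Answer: 1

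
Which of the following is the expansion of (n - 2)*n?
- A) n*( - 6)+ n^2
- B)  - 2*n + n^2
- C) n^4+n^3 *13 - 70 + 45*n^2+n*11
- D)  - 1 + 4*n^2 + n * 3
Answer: B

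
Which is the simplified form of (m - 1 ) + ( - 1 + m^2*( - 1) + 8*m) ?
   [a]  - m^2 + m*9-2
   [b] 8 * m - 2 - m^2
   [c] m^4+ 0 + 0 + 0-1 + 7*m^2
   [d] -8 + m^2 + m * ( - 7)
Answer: a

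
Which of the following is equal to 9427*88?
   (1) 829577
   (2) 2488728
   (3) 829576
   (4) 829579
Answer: 3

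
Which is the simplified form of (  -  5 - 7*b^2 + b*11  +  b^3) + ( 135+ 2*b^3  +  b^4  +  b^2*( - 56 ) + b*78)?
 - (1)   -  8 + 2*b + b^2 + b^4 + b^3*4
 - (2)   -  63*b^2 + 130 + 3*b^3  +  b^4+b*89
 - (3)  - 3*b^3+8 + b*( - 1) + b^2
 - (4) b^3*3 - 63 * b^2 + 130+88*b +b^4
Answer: 2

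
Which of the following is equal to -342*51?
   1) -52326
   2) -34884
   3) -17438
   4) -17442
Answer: 4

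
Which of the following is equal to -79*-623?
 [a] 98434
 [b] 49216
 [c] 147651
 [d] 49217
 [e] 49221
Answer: d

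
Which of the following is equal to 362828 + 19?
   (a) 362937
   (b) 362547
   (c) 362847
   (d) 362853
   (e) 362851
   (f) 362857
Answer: c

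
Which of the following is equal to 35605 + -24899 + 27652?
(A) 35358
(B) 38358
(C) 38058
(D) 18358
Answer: B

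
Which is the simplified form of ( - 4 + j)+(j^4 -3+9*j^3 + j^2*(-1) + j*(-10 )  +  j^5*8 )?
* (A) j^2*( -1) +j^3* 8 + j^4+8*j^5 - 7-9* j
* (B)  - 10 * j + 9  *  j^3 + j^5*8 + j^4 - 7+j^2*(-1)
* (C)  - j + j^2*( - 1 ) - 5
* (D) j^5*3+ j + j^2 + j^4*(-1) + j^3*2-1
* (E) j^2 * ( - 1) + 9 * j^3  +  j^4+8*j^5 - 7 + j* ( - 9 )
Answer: E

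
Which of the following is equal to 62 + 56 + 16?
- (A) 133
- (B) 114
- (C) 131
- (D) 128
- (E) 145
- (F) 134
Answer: F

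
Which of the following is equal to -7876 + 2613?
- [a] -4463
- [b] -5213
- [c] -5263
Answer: c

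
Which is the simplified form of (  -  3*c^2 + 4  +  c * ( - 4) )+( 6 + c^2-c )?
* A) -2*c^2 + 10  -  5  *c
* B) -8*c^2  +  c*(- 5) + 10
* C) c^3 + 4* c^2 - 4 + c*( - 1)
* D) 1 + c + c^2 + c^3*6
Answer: A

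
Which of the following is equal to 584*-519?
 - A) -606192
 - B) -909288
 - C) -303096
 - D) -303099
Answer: C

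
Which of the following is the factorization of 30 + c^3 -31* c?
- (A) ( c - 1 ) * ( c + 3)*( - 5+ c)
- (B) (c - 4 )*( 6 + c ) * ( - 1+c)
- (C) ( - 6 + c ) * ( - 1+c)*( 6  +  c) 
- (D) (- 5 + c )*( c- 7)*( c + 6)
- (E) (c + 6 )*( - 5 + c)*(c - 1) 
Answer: E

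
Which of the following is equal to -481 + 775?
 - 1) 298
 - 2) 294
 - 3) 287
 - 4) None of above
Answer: 2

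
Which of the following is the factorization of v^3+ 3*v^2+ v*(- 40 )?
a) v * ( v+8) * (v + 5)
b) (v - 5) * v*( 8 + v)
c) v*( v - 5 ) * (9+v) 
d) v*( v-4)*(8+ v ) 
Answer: b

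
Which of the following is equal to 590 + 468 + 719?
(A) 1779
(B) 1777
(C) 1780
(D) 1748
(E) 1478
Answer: B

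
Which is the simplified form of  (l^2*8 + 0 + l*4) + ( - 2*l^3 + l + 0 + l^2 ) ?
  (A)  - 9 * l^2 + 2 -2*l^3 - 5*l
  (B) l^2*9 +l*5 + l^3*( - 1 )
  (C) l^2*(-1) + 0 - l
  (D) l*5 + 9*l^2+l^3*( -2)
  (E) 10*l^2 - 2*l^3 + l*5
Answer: D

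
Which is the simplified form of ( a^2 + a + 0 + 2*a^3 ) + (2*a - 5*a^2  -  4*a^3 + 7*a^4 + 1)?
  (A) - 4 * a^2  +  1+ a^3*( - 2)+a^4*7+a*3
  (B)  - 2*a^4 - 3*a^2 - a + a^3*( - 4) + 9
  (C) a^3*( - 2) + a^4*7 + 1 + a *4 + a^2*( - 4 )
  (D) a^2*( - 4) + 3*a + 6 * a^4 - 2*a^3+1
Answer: A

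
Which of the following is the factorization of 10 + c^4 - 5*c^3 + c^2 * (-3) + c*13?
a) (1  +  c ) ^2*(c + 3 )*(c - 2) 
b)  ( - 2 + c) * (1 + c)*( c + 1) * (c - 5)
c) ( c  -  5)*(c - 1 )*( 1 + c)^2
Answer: b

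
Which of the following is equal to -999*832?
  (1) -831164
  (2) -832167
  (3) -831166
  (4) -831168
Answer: 4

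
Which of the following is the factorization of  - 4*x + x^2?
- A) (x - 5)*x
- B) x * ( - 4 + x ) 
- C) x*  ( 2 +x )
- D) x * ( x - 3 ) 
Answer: B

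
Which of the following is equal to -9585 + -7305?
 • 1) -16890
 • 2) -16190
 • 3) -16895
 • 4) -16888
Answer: 1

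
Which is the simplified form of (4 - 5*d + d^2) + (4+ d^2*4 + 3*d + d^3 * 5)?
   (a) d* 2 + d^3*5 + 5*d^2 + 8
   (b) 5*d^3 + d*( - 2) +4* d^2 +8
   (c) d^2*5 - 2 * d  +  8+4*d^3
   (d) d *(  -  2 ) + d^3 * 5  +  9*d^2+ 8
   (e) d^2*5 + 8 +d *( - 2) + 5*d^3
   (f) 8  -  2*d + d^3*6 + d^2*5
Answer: e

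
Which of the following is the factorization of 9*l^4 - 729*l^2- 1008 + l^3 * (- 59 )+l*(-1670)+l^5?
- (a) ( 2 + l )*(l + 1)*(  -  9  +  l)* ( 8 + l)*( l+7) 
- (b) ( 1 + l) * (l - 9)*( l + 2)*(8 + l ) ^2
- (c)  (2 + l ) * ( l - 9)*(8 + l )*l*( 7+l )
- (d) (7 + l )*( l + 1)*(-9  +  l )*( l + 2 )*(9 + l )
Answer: a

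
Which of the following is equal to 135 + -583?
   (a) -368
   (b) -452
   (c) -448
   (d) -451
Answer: c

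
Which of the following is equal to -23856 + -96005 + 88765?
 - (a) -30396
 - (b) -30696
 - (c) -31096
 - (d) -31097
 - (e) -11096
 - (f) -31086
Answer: c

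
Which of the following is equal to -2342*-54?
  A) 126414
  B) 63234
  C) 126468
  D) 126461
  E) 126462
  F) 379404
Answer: C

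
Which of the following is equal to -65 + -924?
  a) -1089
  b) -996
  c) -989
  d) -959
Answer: c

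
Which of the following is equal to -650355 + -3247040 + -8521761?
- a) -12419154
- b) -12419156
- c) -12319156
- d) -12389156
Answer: b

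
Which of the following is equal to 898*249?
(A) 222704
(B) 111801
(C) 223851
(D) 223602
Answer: D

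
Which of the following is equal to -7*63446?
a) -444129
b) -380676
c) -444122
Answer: c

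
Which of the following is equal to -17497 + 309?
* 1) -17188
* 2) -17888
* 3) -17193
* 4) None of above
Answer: 1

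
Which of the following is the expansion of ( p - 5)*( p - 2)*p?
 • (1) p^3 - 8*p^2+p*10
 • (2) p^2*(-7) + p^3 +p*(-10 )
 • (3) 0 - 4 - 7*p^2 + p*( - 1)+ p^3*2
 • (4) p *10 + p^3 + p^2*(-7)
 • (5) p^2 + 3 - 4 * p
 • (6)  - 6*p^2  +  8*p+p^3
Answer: 4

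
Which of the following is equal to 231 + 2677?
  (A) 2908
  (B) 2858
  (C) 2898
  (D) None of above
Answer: A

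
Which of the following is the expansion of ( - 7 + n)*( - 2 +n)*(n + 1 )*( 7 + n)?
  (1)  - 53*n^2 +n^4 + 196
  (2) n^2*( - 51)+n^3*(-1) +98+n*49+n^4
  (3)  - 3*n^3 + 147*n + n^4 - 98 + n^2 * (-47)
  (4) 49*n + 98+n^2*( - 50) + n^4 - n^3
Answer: 2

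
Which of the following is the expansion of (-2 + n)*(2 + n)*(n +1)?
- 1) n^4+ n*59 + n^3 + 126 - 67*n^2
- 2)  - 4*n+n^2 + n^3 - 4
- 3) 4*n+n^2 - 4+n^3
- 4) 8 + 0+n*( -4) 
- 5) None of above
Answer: 2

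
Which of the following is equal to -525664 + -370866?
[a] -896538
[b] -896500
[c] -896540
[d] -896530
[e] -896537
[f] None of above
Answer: d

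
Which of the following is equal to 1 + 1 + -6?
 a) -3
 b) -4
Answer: b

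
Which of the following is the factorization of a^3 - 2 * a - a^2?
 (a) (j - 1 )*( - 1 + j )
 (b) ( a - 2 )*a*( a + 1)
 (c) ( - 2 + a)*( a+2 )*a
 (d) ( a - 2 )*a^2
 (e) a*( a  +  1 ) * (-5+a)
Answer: b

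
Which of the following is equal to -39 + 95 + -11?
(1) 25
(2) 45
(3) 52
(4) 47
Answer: 2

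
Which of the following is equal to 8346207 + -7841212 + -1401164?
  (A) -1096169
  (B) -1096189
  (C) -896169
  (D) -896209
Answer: C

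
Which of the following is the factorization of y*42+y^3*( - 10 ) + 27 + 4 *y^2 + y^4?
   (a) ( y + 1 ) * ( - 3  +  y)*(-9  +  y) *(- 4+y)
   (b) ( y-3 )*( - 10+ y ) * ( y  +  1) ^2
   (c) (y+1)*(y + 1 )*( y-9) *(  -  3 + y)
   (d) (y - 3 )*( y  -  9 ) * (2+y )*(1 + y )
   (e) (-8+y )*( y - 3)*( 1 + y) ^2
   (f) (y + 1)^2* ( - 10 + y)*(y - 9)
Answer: c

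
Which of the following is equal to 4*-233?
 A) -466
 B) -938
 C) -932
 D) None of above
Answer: C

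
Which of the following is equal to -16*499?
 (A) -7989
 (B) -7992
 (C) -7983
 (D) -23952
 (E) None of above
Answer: E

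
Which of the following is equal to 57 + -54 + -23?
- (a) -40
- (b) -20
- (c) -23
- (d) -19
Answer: b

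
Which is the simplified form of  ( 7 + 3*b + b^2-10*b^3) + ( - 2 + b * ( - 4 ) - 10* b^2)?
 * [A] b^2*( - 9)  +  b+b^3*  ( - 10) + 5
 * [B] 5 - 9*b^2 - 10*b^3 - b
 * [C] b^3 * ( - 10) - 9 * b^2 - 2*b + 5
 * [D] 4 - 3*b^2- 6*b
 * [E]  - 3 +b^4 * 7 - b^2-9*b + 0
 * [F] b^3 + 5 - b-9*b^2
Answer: B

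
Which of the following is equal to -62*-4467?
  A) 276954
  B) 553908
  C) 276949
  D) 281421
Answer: A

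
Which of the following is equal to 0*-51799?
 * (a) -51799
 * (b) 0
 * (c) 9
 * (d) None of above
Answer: b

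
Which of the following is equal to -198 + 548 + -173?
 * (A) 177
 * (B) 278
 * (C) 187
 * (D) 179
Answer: A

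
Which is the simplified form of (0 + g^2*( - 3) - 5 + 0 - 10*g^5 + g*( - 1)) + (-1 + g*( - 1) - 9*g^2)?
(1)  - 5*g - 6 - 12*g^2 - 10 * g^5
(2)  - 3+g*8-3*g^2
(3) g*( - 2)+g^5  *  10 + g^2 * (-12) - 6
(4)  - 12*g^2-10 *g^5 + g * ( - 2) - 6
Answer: 4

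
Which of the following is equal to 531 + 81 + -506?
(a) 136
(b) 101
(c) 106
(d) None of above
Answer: c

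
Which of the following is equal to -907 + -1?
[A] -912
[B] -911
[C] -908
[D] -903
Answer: C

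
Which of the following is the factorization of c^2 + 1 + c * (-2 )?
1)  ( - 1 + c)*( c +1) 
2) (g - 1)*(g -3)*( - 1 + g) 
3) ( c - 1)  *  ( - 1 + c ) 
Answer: 3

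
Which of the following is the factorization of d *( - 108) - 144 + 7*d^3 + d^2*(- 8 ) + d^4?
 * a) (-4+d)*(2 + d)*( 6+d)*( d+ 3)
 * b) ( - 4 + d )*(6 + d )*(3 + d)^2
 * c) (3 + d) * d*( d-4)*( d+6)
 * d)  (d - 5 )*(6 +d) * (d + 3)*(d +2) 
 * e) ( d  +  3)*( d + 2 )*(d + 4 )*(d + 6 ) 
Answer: a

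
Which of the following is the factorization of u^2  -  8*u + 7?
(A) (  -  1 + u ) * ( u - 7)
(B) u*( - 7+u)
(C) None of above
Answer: A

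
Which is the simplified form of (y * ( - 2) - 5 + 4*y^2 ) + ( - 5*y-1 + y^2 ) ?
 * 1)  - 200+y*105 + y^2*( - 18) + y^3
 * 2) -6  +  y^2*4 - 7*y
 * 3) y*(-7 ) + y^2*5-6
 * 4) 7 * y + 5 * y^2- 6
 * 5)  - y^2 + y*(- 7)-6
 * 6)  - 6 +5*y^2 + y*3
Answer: 3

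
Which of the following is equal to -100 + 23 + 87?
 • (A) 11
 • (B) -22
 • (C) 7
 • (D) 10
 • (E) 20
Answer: D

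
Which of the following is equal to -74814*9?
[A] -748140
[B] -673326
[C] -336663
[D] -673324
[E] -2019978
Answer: B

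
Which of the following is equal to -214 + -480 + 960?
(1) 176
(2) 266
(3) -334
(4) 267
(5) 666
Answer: 2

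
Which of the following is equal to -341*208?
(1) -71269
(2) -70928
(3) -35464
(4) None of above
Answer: 2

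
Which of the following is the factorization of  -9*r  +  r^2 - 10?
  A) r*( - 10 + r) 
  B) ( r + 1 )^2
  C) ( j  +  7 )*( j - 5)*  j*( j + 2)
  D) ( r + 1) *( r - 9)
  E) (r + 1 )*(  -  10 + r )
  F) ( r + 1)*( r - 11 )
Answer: E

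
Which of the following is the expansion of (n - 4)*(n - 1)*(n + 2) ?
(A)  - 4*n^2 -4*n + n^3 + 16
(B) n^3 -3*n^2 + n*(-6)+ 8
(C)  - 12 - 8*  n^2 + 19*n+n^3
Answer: B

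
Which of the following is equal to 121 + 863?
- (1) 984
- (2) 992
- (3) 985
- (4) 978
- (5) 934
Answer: 1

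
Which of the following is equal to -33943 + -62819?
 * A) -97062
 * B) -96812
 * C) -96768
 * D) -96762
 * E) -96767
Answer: D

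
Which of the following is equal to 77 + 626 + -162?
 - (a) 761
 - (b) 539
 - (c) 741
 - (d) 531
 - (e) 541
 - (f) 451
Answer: e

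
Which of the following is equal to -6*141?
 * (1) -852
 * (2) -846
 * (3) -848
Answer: 2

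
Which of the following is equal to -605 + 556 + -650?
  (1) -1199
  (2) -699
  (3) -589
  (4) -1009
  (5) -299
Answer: 2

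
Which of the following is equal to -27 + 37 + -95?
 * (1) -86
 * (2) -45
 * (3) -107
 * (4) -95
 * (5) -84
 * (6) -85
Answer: 6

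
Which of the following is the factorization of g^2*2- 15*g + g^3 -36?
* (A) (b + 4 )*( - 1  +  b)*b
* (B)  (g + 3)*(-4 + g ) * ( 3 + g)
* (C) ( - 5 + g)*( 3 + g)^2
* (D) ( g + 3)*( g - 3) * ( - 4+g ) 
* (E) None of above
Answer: B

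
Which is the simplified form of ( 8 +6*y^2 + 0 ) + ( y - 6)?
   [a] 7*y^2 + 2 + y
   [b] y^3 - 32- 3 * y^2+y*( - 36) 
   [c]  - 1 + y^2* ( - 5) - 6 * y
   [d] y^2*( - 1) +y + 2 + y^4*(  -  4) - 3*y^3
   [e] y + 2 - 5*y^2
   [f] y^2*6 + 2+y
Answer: f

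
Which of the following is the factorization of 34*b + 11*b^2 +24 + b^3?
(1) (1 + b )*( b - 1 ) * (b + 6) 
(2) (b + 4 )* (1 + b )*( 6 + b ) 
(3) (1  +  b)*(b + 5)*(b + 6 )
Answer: 2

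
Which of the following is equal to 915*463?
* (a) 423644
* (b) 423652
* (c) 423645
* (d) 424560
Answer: c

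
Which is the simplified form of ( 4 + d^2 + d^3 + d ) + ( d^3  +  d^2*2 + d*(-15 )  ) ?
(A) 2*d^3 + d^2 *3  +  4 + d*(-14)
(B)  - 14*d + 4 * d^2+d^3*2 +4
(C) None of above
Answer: A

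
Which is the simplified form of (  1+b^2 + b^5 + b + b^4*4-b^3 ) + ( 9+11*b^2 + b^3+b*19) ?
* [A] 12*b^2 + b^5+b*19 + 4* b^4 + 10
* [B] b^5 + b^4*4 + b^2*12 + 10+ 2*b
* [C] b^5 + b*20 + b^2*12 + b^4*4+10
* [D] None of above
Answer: C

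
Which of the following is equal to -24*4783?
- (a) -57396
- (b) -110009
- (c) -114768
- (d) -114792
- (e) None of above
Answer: d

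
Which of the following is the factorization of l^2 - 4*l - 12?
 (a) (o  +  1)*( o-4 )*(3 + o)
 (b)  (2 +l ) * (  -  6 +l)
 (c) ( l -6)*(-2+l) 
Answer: b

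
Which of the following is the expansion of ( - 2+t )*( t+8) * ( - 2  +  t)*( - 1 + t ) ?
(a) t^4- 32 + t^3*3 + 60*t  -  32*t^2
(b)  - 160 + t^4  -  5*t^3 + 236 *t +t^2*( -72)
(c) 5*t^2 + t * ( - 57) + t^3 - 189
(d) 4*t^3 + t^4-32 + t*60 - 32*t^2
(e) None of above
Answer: a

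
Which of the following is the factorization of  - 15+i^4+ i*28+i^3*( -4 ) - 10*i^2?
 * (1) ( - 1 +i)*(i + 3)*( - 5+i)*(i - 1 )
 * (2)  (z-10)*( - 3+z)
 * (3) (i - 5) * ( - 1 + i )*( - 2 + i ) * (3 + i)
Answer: 1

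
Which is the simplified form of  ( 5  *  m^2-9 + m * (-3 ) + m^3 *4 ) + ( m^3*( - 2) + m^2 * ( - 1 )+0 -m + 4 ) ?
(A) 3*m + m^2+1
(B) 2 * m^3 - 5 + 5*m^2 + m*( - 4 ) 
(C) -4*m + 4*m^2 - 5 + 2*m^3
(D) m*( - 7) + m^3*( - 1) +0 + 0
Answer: C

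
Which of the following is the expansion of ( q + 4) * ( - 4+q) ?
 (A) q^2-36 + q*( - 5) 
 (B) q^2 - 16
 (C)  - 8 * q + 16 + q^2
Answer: B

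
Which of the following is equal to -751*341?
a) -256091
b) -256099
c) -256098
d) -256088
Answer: a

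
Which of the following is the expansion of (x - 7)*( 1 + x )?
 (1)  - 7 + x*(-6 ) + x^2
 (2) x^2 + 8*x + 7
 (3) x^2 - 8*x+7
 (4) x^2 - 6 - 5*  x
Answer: 1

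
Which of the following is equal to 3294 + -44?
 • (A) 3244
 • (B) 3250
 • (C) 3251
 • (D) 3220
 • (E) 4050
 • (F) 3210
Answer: B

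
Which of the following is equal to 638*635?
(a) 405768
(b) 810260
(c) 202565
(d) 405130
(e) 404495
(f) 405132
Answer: d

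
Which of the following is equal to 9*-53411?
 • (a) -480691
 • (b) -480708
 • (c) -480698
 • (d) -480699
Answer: d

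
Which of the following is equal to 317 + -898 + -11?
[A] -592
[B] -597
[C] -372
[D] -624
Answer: A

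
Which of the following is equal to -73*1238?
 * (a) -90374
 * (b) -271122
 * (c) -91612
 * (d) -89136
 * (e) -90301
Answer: a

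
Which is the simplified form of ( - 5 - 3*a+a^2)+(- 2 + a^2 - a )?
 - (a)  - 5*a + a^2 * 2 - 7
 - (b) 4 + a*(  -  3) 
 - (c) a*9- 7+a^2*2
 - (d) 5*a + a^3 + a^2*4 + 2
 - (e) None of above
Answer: e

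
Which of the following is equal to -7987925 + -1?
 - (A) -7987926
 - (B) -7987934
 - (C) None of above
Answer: A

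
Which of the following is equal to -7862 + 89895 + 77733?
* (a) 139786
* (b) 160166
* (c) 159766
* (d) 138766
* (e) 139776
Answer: c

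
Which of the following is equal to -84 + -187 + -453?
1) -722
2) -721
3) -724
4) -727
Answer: 3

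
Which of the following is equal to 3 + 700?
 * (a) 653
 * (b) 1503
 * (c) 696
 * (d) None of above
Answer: d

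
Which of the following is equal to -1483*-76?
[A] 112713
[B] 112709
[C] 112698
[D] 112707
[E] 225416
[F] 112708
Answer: F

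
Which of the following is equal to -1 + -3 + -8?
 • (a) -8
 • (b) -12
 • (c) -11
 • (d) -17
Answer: b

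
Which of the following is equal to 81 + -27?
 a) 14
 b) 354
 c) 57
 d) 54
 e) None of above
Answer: d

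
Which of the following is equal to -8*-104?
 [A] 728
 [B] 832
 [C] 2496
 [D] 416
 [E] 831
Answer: B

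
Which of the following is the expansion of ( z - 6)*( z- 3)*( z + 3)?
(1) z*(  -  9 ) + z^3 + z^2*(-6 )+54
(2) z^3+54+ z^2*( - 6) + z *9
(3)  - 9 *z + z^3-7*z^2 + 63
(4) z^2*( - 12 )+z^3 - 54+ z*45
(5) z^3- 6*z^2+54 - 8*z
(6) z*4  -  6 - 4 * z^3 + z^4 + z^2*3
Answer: 1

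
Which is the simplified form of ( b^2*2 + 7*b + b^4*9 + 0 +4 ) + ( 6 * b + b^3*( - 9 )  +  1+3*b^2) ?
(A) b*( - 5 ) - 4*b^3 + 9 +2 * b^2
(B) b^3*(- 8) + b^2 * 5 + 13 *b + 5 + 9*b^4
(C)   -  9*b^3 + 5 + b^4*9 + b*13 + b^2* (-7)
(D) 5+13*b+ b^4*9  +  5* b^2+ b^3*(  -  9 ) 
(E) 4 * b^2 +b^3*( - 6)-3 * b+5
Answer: D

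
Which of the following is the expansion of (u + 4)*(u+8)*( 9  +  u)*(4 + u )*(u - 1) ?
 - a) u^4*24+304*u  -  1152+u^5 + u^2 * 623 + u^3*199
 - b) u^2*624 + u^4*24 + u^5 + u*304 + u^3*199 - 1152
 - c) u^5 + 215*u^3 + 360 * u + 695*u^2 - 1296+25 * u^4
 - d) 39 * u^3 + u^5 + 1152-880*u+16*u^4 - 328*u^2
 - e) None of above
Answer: b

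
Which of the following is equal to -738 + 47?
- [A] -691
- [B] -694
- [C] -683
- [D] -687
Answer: A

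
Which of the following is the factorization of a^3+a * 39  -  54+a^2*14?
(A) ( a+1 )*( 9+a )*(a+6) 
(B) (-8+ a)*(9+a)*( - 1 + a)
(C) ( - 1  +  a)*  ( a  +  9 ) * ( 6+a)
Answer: C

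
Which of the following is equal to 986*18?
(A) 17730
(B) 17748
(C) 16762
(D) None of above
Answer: B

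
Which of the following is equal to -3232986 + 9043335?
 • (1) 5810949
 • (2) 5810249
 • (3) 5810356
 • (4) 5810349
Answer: 4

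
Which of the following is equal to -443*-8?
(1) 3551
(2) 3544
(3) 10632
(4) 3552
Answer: 2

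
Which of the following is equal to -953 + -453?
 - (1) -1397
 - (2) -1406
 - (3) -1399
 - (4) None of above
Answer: 2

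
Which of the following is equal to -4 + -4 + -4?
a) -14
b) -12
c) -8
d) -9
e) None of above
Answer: b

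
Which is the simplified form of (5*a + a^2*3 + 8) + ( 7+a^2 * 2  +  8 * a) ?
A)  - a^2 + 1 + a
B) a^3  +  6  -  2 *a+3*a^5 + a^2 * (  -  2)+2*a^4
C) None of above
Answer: C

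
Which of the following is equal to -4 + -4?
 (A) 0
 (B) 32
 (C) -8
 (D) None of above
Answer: C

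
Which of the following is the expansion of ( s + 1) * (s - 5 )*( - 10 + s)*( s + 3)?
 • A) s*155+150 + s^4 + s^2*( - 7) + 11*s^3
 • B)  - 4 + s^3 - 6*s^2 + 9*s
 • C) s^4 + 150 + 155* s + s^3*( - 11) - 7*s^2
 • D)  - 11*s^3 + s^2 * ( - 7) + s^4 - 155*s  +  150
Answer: C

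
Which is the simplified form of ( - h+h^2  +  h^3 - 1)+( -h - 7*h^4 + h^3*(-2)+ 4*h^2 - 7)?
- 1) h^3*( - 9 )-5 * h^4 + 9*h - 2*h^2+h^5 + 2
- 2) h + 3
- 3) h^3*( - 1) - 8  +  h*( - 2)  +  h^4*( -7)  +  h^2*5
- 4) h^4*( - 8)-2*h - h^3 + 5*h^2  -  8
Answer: 3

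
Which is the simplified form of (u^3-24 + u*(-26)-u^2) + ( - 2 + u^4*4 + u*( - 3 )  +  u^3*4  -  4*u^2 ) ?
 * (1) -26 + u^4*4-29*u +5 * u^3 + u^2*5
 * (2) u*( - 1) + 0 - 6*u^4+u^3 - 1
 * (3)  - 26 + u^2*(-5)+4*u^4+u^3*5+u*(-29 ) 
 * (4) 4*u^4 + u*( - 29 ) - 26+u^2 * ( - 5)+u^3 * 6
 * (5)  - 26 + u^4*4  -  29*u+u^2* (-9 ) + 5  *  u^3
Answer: 3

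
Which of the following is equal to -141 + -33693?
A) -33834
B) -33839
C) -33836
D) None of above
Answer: A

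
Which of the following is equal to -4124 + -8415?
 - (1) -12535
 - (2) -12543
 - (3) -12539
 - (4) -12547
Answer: 3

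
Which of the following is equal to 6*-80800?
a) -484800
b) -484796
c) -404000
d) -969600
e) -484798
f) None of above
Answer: a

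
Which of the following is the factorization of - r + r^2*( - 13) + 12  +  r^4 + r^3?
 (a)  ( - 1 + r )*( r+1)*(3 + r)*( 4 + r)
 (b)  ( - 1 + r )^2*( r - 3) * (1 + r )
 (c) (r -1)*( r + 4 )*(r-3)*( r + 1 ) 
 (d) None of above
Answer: c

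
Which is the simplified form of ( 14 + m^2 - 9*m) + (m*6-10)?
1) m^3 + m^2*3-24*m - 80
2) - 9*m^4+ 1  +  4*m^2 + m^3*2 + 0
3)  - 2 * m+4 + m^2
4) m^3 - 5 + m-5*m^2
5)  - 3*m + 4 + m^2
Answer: 5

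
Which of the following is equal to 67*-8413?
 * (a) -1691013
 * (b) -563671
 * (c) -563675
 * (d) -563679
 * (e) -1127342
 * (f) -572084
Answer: b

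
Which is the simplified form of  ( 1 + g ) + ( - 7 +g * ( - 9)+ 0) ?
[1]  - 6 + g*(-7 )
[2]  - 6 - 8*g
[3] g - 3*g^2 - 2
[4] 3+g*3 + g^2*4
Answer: 2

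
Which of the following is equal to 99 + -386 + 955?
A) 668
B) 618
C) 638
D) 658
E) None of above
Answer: A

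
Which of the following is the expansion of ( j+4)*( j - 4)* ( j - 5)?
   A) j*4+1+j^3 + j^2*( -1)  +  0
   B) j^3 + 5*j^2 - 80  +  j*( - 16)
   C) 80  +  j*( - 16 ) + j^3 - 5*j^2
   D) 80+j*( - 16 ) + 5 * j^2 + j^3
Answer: C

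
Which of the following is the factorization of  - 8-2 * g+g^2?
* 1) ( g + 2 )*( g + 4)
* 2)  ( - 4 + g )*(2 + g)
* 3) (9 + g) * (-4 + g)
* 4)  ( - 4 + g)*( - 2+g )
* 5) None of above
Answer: 2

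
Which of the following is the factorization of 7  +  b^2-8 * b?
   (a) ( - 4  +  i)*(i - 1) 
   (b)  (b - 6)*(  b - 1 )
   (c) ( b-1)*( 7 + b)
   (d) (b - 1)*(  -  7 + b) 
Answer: d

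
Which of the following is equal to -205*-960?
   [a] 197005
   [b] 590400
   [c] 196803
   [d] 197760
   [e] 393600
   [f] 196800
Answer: f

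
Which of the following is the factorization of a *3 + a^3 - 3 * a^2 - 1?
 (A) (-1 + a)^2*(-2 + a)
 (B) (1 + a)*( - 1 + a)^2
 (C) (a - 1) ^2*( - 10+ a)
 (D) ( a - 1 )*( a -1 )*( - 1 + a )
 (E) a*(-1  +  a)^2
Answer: D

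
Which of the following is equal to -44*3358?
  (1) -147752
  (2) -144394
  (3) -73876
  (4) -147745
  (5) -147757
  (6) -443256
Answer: 1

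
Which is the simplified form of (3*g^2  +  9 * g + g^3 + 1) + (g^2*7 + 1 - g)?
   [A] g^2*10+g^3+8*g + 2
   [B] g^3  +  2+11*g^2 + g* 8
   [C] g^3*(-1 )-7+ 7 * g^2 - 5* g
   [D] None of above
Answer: A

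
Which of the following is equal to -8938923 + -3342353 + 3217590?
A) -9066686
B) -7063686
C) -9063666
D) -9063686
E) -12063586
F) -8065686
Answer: D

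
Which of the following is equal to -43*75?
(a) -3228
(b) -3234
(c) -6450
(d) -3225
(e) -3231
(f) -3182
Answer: d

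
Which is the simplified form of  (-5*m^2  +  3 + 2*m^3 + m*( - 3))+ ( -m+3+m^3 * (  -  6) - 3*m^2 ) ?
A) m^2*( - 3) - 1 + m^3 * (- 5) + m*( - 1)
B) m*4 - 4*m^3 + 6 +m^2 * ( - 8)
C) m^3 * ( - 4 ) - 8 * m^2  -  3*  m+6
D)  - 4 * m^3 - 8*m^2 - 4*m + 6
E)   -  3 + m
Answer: D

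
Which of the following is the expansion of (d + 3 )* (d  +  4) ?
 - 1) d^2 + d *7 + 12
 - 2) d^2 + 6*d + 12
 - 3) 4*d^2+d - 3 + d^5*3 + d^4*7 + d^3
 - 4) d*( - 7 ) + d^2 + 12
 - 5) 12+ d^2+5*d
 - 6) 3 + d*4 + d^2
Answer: 1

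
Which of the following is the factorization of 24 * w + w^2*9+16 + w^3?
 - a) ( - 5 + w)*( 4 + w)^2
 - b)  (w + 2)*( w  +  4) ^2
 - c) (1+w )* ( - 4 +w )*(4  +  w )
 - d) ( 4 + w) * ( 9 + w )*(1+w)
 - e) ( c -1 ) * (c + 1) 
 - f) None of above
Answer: f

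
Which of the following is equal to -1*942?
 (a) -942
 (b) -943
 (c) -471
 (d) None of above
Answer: a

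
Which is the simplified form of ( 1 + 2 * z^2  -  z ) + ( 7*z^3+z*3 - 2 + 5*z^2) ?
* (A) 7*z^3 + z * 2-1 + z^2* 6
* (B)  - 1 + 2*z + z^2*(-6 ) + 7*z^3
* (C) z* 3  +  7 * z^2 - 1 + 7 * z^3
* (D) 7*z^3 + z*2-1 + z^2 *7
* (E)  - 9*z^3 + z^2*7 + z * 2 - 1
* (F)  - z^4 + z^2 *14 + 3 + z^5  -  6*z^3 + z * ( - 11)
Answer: D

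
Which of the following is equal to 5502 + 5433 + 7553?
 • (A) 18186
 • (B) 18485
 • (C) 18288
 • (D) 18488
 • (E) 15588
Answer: D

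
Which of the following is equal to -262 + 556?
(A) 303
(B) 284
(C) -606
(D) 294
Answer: D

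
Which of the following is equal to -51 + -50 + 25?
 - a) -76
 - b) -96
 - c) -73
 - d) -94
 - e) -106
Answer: a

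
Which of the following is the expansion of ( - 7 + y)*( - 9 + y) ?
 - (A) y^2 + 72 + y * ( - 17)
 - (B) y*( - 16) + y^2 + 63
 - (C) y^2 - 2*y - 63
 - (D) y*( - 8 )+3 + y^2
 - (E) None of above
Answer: B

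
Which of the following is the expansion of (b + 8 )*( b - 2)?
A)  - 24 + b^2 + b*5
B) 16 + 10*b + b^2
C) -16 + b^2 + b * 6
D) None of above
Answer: C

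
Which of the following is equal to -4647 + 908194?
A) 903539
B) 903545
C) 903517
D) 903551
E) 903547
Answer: E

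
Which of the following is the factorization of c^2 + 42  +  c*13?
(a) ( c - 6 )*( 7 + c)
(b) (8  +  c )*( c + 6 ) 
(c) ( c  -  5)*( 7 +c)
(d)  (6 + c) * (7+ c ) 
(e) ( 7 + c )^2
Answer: d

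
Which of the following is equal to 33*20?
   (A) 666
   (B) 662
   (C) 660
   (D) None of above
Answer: C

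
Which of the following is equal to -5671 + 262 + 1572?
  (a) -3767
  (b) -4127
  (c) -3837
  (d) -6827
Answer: c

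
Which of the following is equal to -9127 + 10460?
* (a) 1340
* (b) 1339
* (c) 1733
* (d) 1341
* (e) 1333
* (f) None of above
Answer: e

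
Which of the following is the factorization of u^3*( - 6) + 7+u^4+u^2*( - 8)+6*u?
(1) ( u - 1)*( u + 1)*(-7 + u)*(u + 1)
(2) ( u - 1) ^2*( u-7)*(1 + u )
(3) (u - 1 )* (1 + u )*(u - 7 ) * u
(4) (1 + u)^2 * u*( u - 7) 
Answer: 1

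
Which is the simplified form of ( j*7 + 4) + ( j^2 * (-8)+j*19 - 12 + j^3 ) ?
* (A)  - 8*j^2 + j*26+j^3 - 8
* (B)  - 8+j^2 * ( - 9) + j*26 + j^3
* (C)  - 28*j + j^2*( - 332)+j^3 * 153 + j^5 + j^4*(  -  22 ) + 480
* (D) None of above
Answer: A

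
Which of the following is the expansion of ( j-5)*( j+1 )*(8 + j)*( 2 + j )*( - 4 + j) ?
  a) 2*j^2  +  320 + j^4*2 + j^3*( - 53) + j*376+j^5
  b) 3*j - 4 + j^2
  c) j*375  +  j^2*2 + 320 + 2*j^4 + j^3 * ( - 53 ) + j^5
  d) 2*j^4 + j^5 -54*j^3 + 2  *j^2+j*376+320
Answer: a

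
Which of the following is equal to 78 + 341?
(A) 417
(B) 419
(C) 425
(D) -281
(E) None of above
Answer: B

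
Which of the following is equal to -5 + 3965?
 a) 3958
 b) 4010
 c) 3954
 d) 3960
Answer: d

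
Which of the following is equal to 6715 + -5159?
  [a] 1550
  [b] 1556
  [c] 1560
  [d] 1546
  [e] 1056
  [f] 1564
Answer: b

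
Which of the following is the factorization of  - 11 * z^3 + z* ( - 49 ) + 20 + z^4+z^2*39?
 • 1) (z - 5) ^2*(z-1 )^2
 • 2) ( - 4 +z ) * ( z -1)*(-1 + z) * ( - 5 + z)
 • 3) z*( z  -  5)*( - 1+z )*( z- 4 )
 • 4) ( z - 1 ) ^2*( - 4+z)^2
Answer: 2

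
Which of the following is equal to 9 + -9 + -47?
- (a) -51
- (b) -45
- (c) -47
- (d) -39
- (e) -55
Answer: c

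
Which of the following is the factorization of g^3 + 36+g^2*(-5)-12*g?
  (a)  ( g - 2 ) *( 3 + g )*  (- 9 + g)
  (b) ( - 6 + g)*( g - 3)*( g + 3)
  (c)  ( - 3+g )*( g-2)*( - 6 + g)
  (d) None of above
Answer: d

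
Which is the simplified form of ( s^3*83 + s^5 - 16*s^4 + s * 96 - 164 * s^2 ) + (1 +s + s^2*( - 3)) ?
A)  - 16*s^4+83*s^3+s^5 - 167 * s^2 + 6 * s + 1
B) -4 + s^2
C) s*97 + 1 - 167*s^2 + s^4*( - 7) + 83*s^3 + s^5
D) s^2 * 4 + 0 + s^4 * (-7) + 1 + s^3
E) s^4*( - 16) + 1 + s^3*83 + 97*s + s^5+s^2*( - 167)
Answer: E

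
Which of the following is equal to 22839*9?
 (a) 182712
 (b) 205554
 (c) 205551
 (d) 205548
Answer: c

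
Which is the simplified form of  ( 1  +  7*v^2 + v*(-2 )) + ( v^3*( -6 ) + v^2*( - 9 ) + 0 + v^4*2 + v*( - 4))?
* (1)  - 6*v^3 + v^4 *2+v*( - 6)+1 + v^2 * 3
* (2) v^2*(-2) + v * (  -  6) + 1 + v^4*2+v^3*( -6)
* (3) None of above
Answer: 2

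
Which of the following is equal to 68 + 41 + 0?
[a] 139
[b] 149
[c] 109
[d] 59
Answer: c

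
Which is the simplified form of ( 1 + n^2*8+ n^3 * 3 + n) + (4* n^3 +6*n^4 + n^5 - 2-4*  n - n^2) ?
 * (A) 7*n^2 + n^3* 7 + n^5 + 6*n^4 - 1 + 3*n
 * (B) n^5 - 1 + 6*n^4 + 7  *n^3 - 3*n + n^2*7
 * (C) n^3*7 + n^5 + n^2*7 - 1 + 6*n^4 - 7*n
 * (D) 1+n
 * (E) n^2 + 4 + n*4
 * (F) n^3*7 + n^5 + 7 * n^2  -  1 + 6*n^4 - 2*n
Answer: B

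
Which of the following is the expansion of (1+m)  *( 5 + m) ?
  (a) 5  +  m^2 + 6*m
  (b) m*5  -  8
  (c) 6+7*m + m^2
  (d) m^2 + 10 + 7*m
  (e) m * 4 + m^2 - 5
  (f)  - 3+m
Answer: a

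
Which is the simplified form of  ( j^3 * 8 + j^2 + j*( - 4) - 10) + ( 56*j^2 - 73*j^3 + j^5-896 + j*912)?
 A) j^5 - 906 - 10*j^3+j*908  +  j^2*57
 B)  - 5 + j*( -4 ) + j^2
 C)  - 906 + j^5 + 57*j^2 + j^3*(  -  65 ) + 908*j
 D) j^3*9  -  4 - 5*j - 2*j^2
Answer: C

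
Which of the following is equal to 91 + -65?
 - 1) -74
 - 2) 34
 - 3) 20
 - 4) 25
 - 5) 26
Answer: 5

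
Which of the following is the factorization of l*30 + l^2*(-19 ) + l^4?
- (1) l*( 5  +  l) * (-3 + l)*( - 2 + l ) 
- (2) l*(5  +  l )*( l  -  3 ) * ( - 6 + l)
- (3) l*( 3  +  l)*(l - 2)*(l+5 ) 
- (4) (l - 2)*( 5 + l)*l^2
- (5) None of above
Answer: 1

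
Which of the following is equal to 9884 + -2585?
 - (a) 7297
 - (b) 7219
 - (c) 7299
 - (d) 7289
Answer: c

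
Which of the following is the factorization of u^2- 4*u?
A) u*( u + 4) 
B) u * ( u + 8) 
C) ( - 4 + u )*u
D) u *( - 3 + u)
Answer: C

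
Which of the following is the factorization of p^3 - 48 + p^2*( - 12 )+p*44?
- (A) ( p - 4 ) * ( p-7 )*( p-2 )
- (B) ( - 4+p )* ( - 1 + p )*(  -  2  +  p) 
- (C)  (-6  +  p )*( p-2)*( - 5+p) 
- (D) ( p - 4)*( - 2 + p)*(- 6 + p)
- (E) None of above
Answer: D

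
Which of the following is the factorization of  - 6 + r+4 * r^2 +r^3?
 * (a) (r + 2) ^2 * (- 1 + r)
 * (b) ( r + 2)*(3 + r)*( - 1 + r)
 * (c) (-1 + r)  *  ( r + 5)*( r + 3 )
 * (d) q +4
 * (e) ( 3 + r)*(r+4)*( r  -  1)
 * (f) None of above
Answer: b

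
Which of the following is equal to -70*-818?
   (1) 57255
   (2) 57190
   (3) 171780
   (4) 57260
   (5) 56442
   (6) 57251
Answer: 4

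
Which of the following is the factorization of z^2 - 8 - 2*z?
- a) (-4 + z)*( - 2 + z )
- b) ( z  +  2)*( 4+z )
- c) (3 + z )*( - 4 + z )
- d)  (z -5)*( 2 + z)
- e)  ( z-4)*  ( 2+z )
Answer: e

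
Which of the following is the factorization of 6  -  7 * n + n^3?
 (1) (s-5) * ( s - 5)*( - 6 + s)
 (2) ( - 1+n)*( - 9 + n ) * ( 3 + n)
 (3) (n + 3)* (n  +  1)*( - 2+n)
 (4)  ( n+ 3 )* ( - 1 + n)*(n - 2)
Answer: 4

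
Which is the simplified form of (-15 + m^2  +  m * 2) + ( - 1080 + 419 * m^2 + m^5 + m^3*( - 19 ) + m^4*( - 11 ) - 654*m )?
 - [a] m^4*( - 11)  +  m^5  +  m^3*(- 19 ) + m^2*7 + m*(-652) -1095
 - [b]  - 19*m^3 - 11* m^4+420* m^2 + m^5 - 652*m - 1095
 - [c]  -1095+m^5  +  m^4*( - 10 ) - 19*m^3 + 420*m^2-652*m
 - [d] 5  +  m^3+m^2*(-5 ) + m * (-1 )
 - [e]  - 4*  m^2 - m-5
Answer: b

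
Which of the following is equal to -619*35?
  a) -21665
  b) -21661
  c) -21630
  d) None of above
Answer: a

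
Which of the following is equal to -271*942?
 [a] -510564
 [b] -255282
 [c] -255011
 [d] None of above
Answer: b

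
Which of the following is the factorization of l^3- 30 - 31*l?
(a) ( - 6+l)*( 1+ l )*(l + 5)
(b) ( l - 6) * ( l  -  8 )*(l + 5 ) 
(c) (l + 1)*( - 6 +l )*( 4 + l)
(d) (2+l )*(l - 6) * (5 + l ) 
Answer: a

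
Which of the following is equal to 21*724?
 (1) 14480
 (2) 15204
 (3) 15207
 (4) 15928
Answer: 2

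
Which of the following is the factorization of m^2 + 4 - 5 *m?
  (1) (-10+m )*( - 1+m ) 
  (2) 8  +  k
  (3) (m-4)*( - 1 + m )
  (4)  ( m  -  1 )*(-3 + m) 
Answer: 3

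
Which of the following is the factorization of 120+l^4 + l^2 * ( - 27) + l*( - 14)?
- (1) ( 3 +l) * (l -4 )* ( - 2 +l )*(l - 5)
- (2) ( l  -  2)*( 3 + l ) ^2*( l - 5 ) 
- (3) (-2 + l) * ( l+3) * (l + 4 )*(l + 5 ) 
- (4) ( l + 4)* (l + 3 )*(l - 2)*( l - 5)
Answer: 4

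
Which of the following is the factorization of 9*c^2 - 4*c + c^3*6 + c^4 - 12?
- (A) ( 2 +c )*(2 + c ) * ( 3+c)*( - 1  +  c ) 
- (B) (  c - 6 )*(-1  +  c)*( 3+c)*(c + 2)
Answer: A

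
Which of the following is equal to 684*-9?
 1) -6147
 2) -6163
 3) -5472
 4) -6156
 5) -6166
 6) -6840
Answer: 4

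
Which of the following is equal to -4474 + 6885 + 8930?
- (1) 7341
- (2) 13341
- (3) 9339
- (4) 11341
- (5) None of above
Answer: 4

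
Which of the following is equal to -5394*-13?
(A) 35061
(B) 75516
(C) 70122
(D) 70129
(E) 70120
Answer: C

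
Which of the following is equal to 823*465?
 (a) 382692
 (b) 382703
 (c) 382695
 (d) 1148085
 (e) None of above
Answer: c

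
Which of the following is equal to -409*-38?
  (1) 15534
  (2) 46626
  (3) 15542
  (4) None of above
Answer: 3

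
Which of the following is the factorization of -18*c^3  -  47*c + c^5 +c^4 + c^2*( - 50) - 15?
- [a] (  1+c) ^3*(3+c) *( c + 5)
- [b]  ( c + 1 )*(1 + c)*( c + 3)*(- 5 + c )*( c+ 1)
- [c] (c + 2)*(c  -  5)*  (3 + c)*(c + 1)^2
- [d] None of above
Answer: b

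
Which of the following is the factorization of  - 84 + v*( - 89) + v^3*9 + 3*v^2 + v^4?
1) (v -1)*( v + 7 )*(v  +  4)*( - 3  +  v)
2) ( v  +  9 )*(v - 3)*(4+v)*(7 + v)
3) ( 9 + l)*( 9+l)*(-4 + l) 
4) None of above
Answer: 4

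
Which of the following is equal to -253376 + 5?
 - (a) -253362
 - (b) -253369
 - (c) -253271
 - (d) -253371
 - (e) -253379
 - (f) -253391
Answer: d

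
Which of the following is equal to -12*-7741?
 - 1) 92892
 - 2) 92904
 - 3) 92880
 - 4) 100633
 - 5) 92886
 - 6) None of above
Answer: 1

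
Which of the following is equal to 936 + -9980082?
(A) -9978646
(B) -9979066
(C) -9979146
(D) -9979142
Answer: C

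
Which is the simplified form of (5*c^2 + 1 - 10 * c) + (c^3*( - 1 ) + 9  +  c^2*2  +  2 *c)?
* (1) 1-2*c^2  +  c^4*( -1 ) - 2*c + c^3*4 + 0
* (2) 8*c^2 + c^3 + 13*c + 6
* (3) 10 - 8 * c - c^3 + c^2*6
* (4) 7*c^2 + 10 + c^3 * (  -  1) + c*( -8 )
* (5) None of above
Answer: 4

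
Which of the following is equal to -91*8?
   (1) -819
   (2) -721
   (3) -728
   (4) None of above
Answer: 3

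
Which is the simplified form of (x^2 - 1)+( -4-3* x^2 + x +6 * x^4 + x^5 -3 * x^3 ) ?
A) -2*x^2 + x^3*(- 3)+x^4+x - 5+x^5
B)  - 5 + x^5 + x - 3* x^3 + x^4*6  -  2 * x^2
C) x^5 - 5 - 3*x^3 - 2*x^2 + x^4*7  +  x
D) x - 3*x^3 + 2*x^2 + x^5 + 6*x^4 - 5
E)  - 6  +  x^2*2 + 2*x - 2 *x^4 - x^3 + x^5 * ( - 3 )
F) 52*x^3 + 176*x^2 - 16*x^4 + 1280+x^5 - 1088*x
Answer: B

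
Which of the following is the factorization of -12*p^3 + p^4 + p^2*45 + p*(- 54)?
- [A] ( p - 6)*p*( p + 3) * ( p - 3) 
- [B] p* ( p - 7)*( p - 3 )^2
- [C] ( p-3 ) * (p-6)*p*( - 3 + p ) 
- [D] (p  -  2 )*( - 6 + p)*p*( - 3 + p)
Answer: C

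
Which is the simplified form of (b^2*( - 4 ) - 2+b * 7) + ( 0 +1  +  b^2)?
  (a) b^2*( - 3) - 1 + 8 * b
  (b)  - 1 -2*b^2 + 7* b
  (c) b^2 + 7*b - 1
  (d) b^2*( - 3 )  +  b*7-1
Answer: d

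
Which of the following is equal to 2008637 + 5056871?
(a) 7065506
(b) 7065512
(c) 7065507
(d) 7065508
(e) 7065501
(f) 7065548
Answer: d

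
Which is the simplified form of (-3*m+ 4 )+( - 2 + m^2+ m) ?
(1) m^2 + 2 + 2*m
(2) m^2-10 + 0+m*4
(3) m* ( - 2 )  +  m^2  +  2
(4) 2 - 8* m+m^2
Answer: 3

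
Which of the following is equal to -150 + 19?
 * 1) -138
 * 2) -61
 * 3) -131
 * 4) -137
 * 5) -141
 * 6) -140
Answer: 3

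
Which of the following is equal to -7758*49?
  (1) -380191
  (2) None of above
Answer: 2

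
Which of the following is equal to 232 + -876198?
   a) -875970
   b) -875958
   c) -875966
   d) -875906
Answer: c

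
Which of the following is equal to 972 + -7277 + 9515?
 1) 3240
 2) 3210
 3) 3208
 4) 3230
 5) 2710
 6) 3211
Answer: 2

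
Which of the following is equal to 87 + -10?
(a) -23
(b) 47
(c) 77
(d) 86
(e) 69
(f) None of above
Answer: c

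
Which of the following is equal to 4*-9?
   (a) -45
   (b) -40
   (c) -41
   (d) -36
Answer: d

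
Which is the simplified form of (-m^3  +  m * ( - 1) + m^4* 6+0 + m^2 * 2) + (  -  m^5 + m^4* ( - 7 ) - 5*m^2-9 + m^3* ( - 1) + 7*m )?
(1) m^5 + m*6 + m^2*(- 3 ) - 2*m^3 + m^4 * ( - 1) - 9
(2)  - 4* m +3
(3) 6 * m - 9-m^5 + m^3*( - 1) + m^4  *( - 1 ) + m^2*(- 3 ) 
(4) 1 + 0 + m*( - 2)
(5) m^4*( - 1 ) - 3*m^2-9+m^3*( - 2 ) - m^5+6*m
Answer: 5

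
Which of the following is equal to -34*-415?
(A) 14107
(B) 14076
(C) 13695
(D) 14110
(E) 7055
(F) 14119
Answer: D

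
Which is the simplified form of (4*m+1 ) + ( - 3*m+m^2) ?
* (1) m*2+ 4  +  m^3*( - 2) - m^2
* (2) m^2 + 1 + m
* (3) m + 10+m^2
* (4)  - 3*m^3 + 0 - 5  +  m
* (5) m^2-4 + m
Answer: 2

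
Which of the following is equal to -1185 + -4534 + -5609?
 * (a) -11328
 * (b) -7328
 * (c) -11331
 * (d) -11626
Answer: a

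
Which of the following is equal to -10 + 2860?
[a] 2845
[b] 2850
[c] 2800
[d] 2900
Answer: b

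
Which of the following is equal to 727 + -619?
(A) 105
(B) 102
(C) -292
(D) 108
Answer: D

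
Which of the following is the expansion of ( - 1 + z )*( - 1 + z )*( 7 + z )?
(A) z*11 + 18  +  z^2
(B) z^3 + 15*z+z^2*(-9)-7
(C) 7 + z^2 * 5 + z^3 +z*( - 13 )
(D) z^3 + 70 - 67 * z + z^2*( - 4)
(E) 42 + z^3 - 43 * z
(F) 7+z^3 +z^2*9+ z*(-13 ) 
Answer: C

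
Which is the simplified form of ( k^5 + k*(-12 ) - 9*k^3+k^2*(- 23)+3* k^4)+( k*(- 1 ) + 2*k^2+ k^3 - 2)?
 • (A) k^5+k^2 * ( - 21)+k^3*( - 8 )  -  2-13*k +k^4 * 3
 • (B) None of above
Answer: A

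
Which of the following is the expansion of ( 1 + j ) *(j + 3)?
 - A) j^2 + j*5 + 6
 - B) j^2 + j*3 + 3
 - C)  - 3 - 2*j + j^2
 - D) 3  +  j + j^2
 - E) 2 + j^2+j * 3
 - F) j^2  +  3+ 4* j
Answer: F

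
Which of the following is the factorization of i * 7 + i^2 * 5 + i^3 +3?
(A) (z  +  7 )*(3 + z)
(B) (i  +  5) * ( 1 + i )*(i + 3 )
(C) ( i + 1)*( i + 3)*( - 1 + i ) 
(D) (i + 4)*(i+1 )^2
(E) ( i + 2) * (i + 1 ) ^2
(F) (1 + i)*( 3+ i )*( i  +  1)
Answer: F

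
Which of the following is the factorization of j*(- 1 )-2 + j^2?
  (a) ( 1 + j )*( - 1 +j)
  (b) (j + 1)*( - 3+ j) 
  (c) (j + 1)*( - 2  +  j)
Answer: c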